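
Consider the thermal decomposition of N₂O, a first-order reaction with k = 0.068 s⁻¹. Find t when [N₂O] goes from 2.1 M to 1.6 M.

3.999 s

Step 1: For first-order: t = ln([N₂O]₀/[N₂O])/k
Step 2: t = ln(2.1/1.6)/0.068
Step 3: t = ln(1.312)/0.068
Step 4: t = 0.2719/0.068 = 3.999 s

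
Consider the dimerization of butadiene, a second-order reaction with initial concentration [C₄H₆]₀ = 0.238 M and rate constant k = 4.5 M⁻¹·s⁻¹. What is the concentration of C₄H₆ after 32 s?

0.006748 M

Step 1: For a second-order reaction: 1/[C₄H₆] = 1/[C₄H₆]₀ + kt
Step 2: 1/[C₄H₆] = 1/0.238 + 4.5 × 32
Step 3: 1/[C₄H₆] = 4.202 + 144 = 148.2
Step 4: [C₄H₆] = 1/148.2 = 0.006748 M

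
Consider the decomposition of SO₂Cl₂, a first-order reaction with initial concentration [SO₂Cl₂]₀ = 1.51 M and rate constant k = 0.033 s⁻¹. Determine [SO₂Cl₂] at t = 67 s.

0.1655 M

Step 1: For a first-order reaction: [SO₂Cl₂] = [SO₂Cl₂]₀ × e^(-kt)
Step 2: [SO₂Cl₂] = 1.51 × e^(-0.033 × 67)
Step 3: [SO₂Cl₂] = 1.51 × e^(-2.211)
Step 4: [SO₂Cl₂] = 1.51 × 0.109591 = 0.1655 M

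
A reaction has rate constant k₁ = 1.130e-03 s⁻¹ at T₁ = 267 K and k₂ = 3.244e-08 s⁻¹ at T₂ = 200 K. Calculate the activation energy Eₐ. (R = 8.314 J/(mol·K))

69.3 kJ/mol

Step 1: Use the two-temperature Arrhenius form: ln(k₂/k₁) = -Eₐ/R × (1/T₂ - 1/T₁)
Step 2: ln(k₂/k₁) = ln(3.244e-08/1.130e-03) = ln(2.8708e-05) = -10.4583
Step 3: 1/T₂ - 1/T₁ = 1/200 - 1/267 = 1.254682e-03 K⁻¹
Step 4: Eₐ = -R × ln(k₂/k₁) / (1/T₂ - 1/T₁) = -8.314 × -10.4583 / 1.254682e-03
Step 5: Eₐ = 6.9301e+04 J/mol = 69.3 kJ/mol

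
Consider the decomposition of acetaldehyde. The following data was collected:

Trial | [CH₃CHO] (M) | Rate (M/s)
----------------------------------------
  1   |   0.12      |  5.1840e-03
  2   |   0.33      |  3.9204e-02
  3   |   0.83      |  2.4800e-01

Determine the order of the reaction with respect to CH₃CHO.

second order (2)

Step 1: Compare trials to find order n where rate₂/rate₁ = ([CH₃CHO]₂/[CH₃CHO]₁)^n
Step 2: rate₂/rate₁ = 3.9204e-02/5.1840e-03 = 7.563
Step 3: [CH₃CHO]₂/[CH₃CHO]₁ = 0.33/0.12 = 2.75
Step 4: n = ln(7.563)/ln(2.75) = 2.00 ≈ 2
Step 5: The reaction is second order in CH₃CHO.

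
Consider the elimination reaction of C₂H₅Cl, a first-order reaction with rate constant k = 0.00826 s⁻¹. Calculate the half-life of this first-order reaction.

83.92 s

Step 1: For a first-order reaction, t₁/₂ = ln(2)/k
Step 2: t₁/₂ = ln(2)/0.00826
Step 3: t₁/₂ = 0.6931/0.00826 = 83.92 s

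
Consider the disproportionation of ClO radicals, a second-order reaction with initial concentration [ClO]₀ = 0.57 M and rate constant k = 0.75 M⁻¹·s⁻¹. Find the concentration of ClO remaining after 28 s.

0.04395 M

Step 1: For a second-order reaction: 1/[ClO] = 1/[ClO]₀ + kt
Step 2: 1/[ClO] = 1/0.57 + 0.75 × 28
Step 3: 1/[ClO] = 1.754 + 21 = 22.75
Step 4: [ClO] = 1/22.75 = 0.04395 M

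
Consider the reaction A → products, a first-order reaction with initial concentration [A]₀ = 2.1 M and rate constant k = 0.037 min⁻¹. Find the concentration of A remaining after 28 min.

0.7452 M

Step 1: For a first-order reaction: [A] = [A]₀ × e^(-kt)
Step 2: [A] = 2.1 × e^(-0.037 × 28)
Step 3: [A] = 2.1 × e^(-1.036)
Step 4: [A] = 2.1 × 0.354871 = 0.7452 M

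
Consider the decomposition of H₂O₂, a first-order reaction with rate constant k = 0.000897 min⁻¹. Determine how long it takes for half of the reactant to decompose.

772.7 min

Step 1: For a first-order reaction, t₁/₂ = ln(2)/k
Step 2: t₁/₂ = ln(2)/0.000897
Step 3: t₁/₂ = 0.6931/0.000897 = 772.7 min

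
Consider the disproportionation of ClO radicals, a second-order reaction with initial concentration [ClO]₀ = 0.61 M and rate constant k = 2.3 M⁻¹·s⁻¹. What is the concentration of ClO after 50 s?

0.008573 M

Step 1: For a second-order reaction: 1/[ClO] = 1/[ClO]₀ + kt
Step 2: 1/[ClO] = 1/0.61 + 2.3 × 50
Step 3: 1/[ClO] = 1.639 + 115 = 116.6
Step 4: [ClO] = 1/116.6 = 0.008573 M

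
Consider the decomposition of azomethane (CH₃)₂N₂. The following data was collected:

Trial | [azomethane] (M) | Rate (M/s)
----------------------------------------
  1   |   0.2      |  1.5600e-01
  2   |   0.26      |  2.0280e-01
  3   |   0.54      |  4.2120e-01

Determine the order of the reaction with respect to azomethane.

first order (1)

Step 1: Compare trials to find order n where rate₂/rate₁ = ([azomethane]₂/[azomethane]₁)^n
Step 2: rate₂/rate₁ = 2.0280e-01/1.5600e-01 = 1.3
Step 3: [azomethane]₂/[azomethane]₁ = 0.26/0.2 = 1.3
Step 4: n = ln(1.3)/ln(1.3) = 1.00 ≈ 1
Step 5: The reaction is first order in azomethane.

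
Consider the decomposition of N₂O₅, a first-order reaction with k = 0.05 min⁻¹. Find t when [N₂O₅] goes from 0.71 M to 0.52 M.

6.229 min

Step 1: For first-order: t = ln([N₂O₅]₀/[N₂O₅])/k
Step 2: t = ln(0.71/0.52)/0.05
Step 3: t = ln(1.365)/0.05
Step 4: t = 0.3114/0.05 = 6.229 min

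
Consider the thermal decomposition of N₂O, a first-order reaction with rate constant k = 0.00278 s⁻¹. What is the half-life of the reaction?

249.3 s

Step 1: For a first-order reaction, t₁/₂ = ln(2)/k
Step 2: t₁/₂ = ln(2)/0.00278
Step 3: t₁/₂ = 0.6931/0.00278 = 249.3 s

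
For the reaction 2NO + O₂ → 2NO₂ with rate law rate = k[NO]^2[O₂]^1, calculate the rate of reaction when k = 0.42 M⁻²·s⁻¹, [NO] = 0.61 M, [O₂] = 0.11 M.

0.01719 M/s

Step 1: The rate law is rate = k[NO]^2[O₂]^1
Step 2: Substitute: rate = 0.42 × (0.61)^2 × (0.11)^1
Step 3: rate = 0.42 × 0.3721 × 0.11 = 0.017191 M/s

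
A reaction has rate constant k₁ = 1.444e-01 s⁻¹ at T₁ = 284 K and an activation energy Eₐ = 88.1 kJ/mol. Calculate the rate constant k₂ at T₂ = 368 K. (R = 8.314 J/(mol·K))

7.218e+02 s⁻¹

Step 1: Use the two-temperature Arrhenius form: ln(k₂/k₁) = -Eₐ/R × (1/T₂ - 1/T₁)
Step 2: Convert Eₐ to J/mol: 88.1 kJ/mol = 88100 J/mol
Step 3: 1/T₂ - 1/T₁ = 1/368 - 1/284 = -8.037355e-04 K⁻¹
Step 4: ln(k₂/k₁) = -88100/8.314 × -8.037355e-04 = 8.51685
Step 5: k₂ = k₁ × exp(8.51685) = 1.444e-01 × 4.99828e+03 = 7.218e+02 s⁻¹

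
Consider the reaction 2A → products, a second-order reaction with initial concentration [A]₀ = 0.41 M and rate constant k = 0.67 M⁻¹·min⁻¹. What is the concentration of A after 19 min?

0.06592 M

Step 1: For a second-order reaction: 1/[A] = 1/[A]₀ + kt
Step 2: 1/[A] = 1/0.41 + 0.67 × 19
Step 3: 1/[A] = 2.439 + 12.73 = 15.17
Step 4: [A] = 1/15.17 = 0.06592 M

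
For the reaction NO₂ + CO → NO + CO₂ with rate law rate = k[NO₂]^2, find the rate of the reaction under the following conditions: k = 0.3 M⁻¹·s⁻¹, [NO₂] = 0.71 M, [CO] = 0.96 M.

0.1512 M/s

Step 1: The rate law is rate = k[NO₂]^2
Step 2: Note that the rate does not depend on [CO] (zero order in CO).
Step 3: rate = 0.3 × (0.71)^2 = 0.15123 M/s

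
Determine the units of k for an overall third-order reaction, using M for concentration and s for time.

M⁻²·s⁻¹

Step 1: For overall order n, rate = k × (concentration)^n.
Step 2: Rate has units M·s⁻¹; concentration term has units M^3.
Step 3: k = rate / (concentration)^n, so units of k = M^(1-3)·s⁻¹ = M⁻²·s⁻¹.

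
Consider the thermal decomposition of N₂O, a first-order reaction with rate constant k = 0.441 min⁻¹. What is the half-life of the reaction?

1.572 min

Step 1: For a first-order reaction, t₁/₂ = ln(2)/k
Step 2: t₁/₂ = ln(2)/0.441
Step 3: t₁/₂ = 0.6931/0.441 = 1.572 min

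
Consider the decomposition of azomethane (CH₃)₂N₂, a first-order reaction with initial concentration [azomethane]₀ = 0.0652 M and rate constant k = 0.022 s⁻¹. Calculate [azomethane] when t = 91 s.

0.008806 M

Step 1: For a first-order reaction: [azomethane] = [azomethane]₀ × e^(-kt)
Step 2: [azomethane] = 0.0652 × e^(-0.022 × 91)
Step 3: [azomethane] = 0.0652 × e^(-2.002)
Step 4: [azomethane] = 0.0652 × 0.135065 = 0.008806 M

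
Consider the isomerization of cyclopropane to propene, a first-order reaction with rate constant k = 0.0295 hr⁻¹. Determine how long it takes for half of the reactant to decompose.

23.5 hr

Step 1: For a first-order reaction, t₁/₂ = ln(2)/k
Step 2: t₁/₂ = ln(2)/0.0295
Step 3: t₁/₂ = 0.6931/0.0295 = 23.5 hr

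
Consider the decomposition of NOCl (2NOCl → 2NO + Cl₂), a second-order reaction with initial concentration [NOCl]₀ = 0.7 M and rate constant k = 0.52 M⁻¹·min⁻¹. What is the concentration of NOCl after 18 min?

0.09269 M

Step 1: For a second-order reaction: 1/[NOCl] = 1/[NOCl]₀ + kt
Step 2: 1/[NOCl] = 1/0.7 + 0.52 × 18
Step 3: 1/[NOCl] = 1.429 + 9.36 = 10.79
Step 4: [NOCl] = 1/10.79 = 0.09269 M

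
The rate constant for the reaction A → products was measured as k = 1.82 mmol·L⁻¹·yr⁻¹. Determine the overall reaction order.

zeroth order (0)

Step 1: The units of k for an nth-order reaction are (concentration)^(1-n)·(time)⁻¹.
Step 2: Here k has units mmol·L⁻¹·yr⁻¹, so the concentration exponent is 1.
Step 3: 1 - n = 1 ⇒ n = 0. The reaction is zeroth order.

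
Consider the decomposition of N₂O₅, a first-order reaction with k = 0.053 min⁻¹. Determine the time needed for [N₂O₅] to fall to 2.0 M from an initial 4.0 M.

13.08 min

Step 1: For first-order: t = ln([N₂O₅]₀/[N₂O₅])/k
Step 2: t = ln(4.0/2.0)/0.053
Step 3: t = ln(2)/0.053
Step 4: t = 0.6931/0.053 = 13.08 min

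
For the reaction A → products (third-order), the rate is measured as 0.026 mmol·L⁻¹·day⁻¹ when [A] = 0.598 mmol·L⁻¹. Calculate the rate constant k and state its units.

0.1216 (mmol·L⁻¹)⁻²·day⁻¹

Step 1: rate = k[A]^3, so k = rate / [A]^3.
Step 2: k = 0.026 / (0.598)^3 = 0.026 / 0.2138.
Step 3: k = 0.1216 (mmol·L⁻¹)⁻²·day⁻¹.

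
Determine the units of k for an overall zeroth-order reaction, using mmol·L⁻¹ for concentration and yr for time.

mmol·L⁻¹·yr⁻¹

Step 1: For overall order n, rate = k × (concentration)^n.
Step 2: Rate has units mmol·L⁻¹·yr⁻¹; concentration term has units (mmol·L⁻¹)^0.
Step 3: k = rate / (concentration)^n, so units of k = (mmol·L⁻¹)^(1-0)·yr⁻¹ = mmol·L⁻¹·yr⁻¹.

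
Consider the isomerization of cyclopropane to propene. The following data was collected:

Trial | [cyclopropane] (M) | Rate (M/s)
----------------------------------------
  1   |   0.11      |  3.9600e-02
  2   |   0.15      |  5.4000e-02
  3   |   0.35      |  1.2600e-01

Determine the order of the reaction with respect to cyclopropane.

first order (1)

Step 1: Compare trials to find order n where rate₂/rate₁ = ([cyclopropane]₂/[cyclopropane]₁)^n
Step 2: rate₂/rate₁ = 5.4000e-02/3.9600e-02 = 1.364
Step 3: [cyclopropane]₂/[cyclopropane]₁ = 0.15/0.11 = 1.364
Step 4: n = ln(1.364)/ln(1.364) = 1.00 ≈ 1
Step 5: The reaction is first order in cyclopropane.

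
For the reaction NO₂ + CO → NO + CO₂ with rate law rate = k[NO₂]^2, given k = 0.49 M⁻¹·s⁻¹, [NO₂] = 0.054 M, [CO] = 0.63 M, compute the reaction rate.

0.001429 M/s

Step 1: The rate law is rate = k[NO₂]^2
Step 2: Note that the rate does not depend on [CO] (zero order in CO).
Step 3: rate = 0.49 × (0.054)^2 = 0.00142884 M/s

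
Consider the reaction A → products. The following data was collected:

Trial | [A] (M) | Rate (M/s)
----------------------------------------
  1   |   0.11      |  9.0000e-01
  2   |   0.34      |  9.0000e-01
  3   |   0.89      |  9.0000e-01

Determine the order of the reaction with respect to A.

zeroth order (0)

Step 1: Compare trials - when concentration changes, rate stays constant.
Step 2: rate₂/rate₁ = 9.0000e-01/9.0000e-01 = 1
Step 3: [A]₂/[A]₁ = 0.34/0.11 = 3.091
Step 4: Since rate ratio ≈ (conc ratio)^0, the reaction is zeroth order.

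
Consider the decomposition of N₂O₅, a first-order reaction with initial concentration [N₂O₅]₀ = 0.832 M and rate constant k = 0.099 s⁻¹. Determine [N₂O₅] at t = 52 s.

0.004835 M

Step 1: For a first-order reaction: [N₂O₅] = [N₂O₅]₀ × e^(-kt)
Step 2: [N₂O₅] = 0.832 × e^(-0.099 × 52)
Step 3: [N₂O₅] = 0.832 × e^(-5.148)
Step 4: [N₂O₅] = 0.832 × 0.00581102 = 0.004835 M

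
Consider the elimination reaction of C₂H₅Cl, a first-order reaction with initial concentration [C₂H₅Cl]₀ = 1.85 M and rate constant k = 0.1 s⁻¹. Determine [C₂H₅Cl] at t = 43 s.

0.0251 M

Step 1: For a first-order reaction: [C₂H₅Cl] = [C₂H₅Cl]₀ × e^(-kt)
Step 2: [C₂H₅Cl] = 1.85 × e^(-0.1 × 43)
Step 3: [C₂H₅Cl] = 1.85 × e^(-4.3)
Step 4: [C₂H₅Cl] = 1.85 × 0.0135686 = 0.0251 M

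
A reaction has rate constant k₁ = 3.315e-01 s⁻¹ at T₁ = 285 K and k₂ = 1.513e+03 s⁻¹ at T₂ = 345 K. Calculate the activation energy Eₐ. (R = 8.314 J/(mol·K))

114.8 kJ/mol

Step 1: Use the two-temperature Arrhenius form: ln(k₂/k₁) = -Eₐ/R × (1/T₂ - 1/T₁)
Step 2: ln(k₂/k₁) = ln(1.513e+03/3.315e-01) = ln(4564.1) = 8.42598
Step 3: 1/T₂ - 1/T₁ = 1/345 - 1/285 = -6.102212e-04 K⁻¹
Step 4: Eₐ = -R × ln(k₂/k₁) / (1/T₂ - 1/T₁) = -8.314 × 8.42598 / -6.102212e-04
Step 5: Eₐ = 1.1480e+05 J/mol = 114.8 kJ/mol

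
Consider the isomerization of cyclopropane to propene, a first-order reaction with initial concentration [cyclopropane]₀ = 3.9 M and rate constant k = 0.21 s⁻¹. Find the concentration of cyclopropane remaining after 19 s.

0.07215 M

Step 1: For a first-order reaction: [cyclopropane] = [cyclopropane]₀ × e^(-kt)
Step 2: [cyclopropane] = 3.9 × e^(-0.21 × 19)
Step 3: [cyclopropane] = 3.9 × e^(-3.99)
Step 4: [cyclopropane] = 3.9 × 0.0184997 = 0.07215 M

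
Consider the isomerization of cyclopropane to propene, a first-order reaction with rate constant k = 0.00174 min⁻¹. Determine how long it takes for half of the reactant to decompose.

398.4 min

Step 1: For a first-order reaction, t₁/₂ = ln(2)/k
Step 2: t₁/₂ = ln(2)/0.00174
Step 3: t₁/₂ = 0.6931/0.00174 = 398.4 min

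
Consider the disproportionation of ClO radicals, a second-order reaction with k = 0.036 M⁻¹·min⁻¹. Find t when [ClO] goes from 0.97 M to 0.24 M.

87.1 min

Step 1: For second-order: t = (1/[ClO] - 1/[ClO]₀)/k
Step 2: t = (1/0.24 - 1/0.97)/0.036
Step 3: t = (4.167 - 1.031)/0.036
Step 4: t = 3.136/0.036 = 87.1 min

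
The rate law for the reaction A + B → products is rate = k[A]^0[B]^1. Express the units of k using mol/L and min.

min⁻¹

Step 1: Overall order = 0 + 1 = 1.
Step 2: rate has units mol/L·min⁻¹; [A]^0[B]^1 has units (mol/L)^1.
Step 3: k = rate/([A]^0[B]^1), so units of k = (mol/L)^(1-1)·min⁻¹ = min⁻¹.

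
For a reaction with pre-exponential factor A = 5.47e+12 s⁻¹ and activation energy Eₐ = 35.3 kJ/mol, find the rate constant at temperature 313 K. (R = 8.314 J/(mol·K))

7.03e+06 s⁻¹

Step 1: Use the Arrhenius equation: k = A × exp(-Eₐ/RT)
Step 2: Convert Eₐ to J/mol: 35.3 kJ/mol = 35300 J/mol
Step 3: Calculate the exponent: -Eₐ/(RT) = -35300/(8.314 × 313) = -13.56502
Step 4: k = 5.47e+12 × exp(-13.56502)
Step 5: k = 5.47e+12 × 1.28466e-06 = 7.0271e+06 s⁻¹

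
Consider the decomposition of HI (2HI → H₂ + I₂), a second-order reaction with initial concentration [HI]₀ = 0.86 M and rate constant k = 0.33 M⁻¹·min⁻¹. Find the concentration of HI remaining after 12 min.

0.1952 M

Step 1: For a second-order reaction: 1/[HI] = 1/[HI]₀ + kt
Step 2: 1/[HI] = 1/0.86 + 0.33 × 12
Step 3: 1/[HI] = 1.163 + 3.96 = 5.123
Step 4: [HI] = 1/5.123 = 0.1952 M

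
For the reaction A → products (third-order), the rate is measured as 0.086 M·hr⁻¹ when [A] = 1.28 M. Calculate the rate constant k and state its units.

0.04101 M⁻²·hr⁻¹

Step 1: rate = k[A]^3, so k = rate / [A]^3.
Step 2: k = 0.086 / (1.28)^3 = 0.086 / 2.097.
Step 3: k = 0.04101 M⁻²·hr⁻¹.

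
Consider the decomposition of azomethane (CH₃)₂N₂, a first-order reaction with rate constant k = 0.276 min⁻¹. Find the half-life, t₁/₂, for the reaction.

2.511 min

Step 1: For a first-order reaction, t₁/₂ = ln(2)/k
Step 2: t₁/₂ = ln(2)/0.276
Step 3: t₁/₂ = 0.6931/0.276 = 2.511 min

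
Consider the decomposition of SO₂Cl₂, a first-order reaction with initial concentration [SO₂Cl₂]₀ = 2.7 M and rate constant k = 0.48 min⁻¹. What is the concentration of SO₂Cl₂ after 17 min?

0.0007718 M

Step 1: For a first-order reaction: [SO₂Cl₂] = [SO₂Cl₂]₀ × e^(-kt)
Step 2: [SO₂Cl₂] = 2.7 × e^(-0.48 × 17)
Step 3: [SO₂Cl₂] = 2.7 × e^(-8.16)
Step 4: [SO₂Cl₂] = 2.7 × 0.000285862 = 0.0007718 M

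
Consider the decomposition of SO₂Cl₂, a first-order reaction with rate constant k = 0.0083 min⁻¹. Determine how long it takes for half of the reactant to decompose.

83.51 min

Step 1: For a first-order reaction, t₁/₂ = ln(2)/k
Step 2: t₁/₂ = ln(2)/0.0083
Step 3: t₁/₂ = 0.6931/0.0083 = 83.51 min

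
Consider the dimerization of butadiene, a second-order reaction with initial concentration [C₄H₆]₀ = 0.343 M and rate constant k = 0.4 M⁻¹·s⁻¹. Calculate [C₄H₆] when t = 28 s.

0.07084 M

Step 1: For a second-order reaction: 1/[C₄H₆] = 1/[C₄H₆]₀ + kt
Step 2: 1/[C₄H₆] = 1/0.343 + 0.4 × 28
Step 3: 1/[C₄H₆] = 2.915 + 11.2 = 14.12
Step 4: [C₄H₆] = 1/14.12 = 0.07084 M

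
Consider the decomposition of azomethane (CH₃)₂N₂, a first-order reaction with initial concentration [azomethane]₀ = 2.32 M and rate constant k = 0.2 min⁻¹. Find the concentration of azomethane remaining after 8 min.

0.4684 M

Step 1: For a first-order reaction: [azomethane] = [azomethane]₀ × e^(-kt)
Step 2: [azomethane] = 2.32 × e^(-0.2 × 8)
Step 3: [azomethane] = 2.32 × e^(-1.6)
Step 4: [azomethane] = 2.32 × 0.201897 = 0.4684 M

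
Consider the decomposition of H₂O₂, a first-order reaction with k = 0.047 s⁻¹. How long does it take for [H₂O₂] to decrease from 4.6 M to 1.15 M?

29.5 s

Step 1: For first-order: t = ln([H₂O₂]₀/[H₂O₂])/k
Step 2: t = ln(4.6/1.15)/0.047
Step 3: t = ln(4)/0.047
Step 4: t = 1.386/0.047 = 29.5 s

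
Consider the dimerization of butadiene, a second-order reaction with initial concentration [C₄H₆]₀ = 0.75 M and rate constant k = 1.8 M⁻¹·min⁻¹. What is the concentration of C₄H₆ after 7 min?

0.07177 M

Step 1: For a second-order reaction: 1/[C₄H₆] = 1/[C₄H₆]₀ + kt
Step 2: 1/[C₄H₆] = 1/0.75 + 1.8 × 7
Step 3: 1/[C₄H₆] = 1.333 + 12.6 = 13.93
Step 4: [C₄H₆] = 1/13.93 = 0.07177 M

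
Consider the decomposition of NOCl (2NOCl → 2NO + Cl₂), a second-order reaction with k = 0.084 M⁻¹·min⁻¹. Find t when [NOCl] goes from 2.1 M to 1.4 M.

2.834 min

Step 1: For second-order: t = (1/[NOCl] - 1/[NOCl]₀)/k
Step 2: t = (1/1.4 - 1/2.1)/0.084
Step 3: t = (0.7143 - 0.4762)/0.084
Step 4: t = 0.2381/0.084 = 2.834 min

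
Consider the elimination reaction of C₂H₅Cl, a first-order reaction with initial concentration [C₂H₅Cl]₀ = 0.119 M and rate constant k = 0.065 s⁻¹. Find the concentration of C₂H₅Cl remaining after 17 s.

0.03941 M

Step 1: For a first-order reaction: [C₂H₅Cl] = [C₂H₅Cl]₀ × e^(-kt)
Step 2: [C₂H₅Cl] = 0.119 × e^(-0.065 × 17)
Step 3: [C₂H₅Cl] = 0.119 × e^(-1.105)
Step 4: [C₂H₅Cl] = 0.119 × 0.331211 = 0.03941 M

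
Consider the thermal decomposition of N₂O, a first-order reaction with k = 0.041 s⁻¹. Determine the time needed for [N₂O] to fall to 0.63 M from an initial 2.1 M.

29.37 s

Step 1: For first-order: t = ln([N₂O]₀/[N₂O])/k
Step 2: t = ln(2.1/0.63)/0.041
Step 3: t = ln(3.333)/0.041
Step 4: t = 1.204/0.041 = 29.37 s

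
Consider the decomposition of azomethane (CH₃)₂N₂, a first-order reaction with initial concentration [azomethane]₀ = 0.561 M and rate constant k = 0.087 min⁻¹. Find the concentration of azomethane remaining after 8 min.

0.2797 M

Step 1: For a first-order reaction: [azomethane] = [azomethane]₀ × e^(-kt)
Step 2: [azomethane] = 0.561 × e^(-0.087 × 8)
Step 3: [azomethane] = 0.561 × e^(-0.696)
Step 4: [azomethane] = 0.561 × 0.498576 = 0.2797 M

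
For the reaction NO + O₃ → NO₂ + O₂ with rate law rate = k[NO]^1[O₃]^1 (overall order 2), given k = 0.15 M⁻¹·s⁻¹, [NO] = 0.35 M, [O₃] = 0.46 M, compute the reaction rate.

0.02415 M/s

Step 1: The rate law is rate = k[NO]^1[O₃]^1, overall order = 1+1 = 2
Step 2: Substitute values: rate = 0.15 × (0.35)^1 × (0.46)^1
Step 3: rate = 0.15 × 0.35 × 0.46 = 0.02415 M/s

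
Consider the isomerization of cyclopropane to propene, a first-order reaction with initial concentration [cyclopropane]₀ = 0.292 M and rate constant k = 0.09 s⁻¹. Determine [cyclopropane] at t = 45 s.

0.005087 M

Step 1: For a first-order reaction: [cyclopropane] = [cyclopropane]₀ × e^(-kt)
Step 2: [cyclopropane] = 0.292 × e^(-0.09 × 45)
Step 3: [cyclopropane] = 0.292 × e^(-4.05)
Step 4: [cyclopropane] = 0.292 × 0.0174224 = 0.005087 M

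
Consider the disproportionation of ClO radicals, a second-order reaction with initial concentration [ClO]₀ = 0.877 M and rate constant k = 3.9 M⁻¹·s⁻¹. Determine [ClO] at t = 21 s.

0.01204 M

Step 1: For a second-order reaction: 1/[ClO] = 1/[ClO]₀ + kt
Step 2: 1/[ClO] = 1/0.877 + 3.9 × 21
Step 3: 1/[ClO] = 1.14 + 81.9 = 83.04
Step 4: [ClO] = 1/83.04 = 0.01204 M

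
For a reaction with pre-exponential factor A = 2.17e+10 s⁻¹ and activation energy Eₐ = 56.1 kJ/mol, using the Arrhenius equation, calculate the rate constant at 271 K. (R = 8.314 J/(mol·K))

3.33e-01 s⁻¹

Step 1: Use the Arrhenius equation: k = A × exp(-Eₐ/RT)
Step 2: Convert Eₐ to J/mol: 56.1 kJ/mol = 56100 J/mol
Step 3: Calculate the exponent: -Eₐ/(RT) = -56100/(8.314 × 271) = -24.89909
Step 4: k = 2.17e+10 × exp(-24.89909)
Step 5: k = 2.17e+10 × 1.53625e-11 = 3.3337e-01 s⁻¹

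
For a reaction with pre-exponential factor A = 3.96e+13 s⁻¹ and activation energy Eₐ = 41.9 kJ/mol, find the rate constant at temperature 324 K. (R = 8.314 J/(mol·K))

6.96e+06 s⁻¹

Step 1: Use the Arrhenius equation: k = A × exp(-Eₐ/RT)
Step 2: Convert Eₐ to J/mol: 41.9 kJ/mol = 41900 J/mol
Step 3: Calculate the exponent: -Eₐ/(RT) = -41900/(8.314 × 324) = -15.55461
Step 4: k = 3.96e+13 × exp(-15.55461)
Step 5: k = 3.96e+13 × 1.75679e-07 = 6.9569e+06 s⁻¹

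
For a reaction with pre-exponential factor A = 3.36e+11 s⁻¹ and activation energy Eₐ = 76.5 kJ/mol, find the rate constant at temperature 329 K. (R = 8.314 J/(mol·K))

2.40e-01 s⁻¹

Step 1: Use the Arrhenius equation: k = A × exp(-Eₐ/RT)
Step 2: Convert Eₐ to J/mol: 76.5 kJ/mol = 76500 J/mol
Step 3: Calculate the exponent: -Eₐ/(RT) = -76500/(8.314 × 329) = -27.96762
Step 4: k = 3.36e+11 × exp(-27.96762)
Step 5: k = 3.36e+11 × 7.14195e-13 = 2.3997e-01 s⁻¹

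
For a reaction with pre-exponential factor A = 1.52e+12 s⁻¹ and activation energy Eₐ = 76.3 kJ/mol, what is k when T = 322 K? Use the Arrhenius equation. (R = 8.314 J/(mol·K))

6.37e-01 s⁻¹

Step 1: Use the Arrhenius equation: k = A × exp(-Eₐ/RT)
Step 2: Convert Eₐ to J/mol: 76.3 kJ/mol = 76300 J/mol
Step 3: Calculate the exponent: -Eₐ/(RT) = -76300/(8.314 × 322) = -28.50090
Step 4: k = 1.52e+12 × exp(-28.50090)
Step 5: k = 1.52e+12 × 4.19002e-13 = 6.3688e-01 s⁻¹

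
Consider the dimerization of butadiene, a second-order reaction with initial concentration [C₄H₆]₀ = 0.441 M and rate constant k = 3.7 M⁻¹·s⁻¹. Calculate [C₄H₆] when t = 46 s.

0.005798 M

Step 1: For a second-order reaction: 1/[C₄H₆] = 1/[C₄H₆]₀ + kt
Step 2: 1/[C₄H₆] = 1/0.441 + 3.7 × 46
Step 3: 1/[C₄H₆] = 2.268 + 170.2 = 172.5
Step 4: [C₄H₆] = 1/172.5 = 0.005798 M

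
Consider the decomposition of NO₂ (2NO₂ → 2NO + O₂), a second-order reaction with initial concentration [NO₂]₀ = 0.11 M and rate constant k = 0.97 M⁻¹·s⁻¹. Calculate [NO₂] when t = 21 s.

0.03394 M

Step 1: For a second-order reaction: 1/[NO₂] = 1/[NO₂]₀ + kt
Step 2: 1/[NO₂] = 1/0.11 + 0.97 × 21
Step 3: 1/[NO₂] = 9.091 + 20.37 = 29.46
Step 4: [NO₂] = 1/29.46 = 0.03394 M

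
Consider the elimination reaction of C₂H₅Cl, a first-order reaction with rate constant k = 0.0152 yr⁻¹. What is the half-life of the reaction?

45.6 yr

Step 1: For a first-order reaction, t₁/₂ = ln(2)/k
Step 2: t₁/₂ = ln(2)/0.0152
Step 3: t₁/₂ = 0.6931/0.0152 = 45.6 yr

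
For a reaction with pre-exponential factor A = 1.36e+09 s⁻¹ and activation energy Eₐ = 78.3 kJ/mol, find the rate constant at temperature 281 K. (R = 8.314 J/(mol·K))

3.78e-06 s⁻¹

Step 1: Use the Arrhenius equation: k = A × exp(-Eₐ/RT)
Step 2: Convert Eₐ to J/mol: 78.3 kJ/mol = 78300 J/mol
Step 3: Calculate the exponent: -Eₐ/(RT) = -78300/(8.314 × 281) = -33.51548
Step 4: k = 1.36e+09 × exp(-33.51548)
Step 5: k = 1.36e+09 × 2.78235e-15 = 3.7840e-06 s⁻¹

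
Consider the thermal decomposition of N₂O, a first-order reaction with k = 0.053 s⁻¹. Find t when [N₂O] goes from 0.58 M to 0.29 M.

13.08 s

Step 1: For first-order: t = ln([N₂O]₀/[N₂O])/k
Step 2: t = ln(0.58/0.29)/0.053
Step 3: t = ln(2)/0.053
Step 4: t = 0.6931/0.053 = 13.08 s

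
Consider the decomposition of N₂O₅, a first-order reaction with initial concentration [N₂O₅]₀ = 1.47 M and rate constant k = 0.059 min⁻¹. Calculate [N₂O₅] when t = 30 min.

0.2504 M

Step 1: For a first-order reaction: [N₂O₅] = [N₂O₅]₀ × e^(-kt)
Step 2: [N₂O₅] = 1.47 × e^(-0.059 × 30)
Step 3: [N₂O₅] = 1.47 × e^(-1.77)
Step 4: [N₂O₅] = 1.47 × 0.170333 = 0.2504 M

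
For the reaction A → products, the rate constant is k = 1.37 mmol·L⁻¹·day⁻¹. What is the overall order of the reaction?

zeroth order (0)

Step 1: The units of k for an nth-order reaction are (concentration)^(1-n)·(time)⁻¹.
Step 2: Here k has units mmol·L⁻¹·day⁻¹, so the concentration exponent is 1.
Step 3: 1 - n = 1 ⇒ n = 0. The reaction is zeroth order.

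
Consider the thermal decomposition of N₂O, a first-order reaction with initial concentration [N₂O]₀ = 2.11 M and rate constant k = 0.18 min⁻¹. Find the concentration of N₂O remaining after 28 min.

0.01366 M

Step 1: For a first-order reaction: [N₂O] = [N₂O]₀ × e^(-kt)
Step 2: [N₂O] = 2.11 × e^(-0.18 × 28)
Step 3: [N₂O] = 2.11 × e^(-5.04)
Step 4: [N₂O] = 2.11 × 0.00647375 = 0.01366 M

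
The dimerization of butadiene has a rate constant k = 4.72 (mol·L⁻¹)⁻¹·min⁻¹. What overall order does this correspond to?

second order (2)

Step 1: The units of k for an nth-order reaction are (concentration)^(1-n)·(time)⁻¹.
Step 2: Here k has units (mol·L⁻¹)⁻¹·min⁻¹, so the concentration exponent is -1.
Step 3: 1 - n = -1 ⇒ n = 2. The reaction is second order.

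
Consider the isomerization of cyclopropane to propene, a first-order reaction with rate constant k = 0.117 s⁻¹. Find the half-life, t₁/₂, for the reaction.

5.924 s

Step 1: For a first-order reaction, t₁/₂ = ln(2)/k
Step 2: t₁/₂ = ln(2)/0.117
Step 3: t₁/₂ = 0.6931/0.117 = 5.924 s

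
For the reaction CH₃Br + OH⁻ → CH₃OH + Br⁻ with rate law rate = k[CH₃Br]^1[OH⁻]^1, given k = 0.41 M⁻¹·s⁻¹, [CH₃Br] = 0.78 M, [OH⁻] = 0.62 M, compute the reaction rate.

0.1983 M/s

Step 1: The rate law is rate = k[CH₃Br]^1[OH⁻]^1
Step 2: Substitute: rate = 0.41 × (0.78)^1 × (0.62)^1
Step 3: rate = 0.41 × 0.78 × 0.62 = 0.198276 M/s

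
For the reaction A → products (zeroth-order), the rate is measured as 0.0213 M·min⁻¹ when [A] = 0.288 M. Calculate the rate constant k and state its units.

0.0213 M·min⁻¹

Step 1: For a zeroth-order reaction, rate = k (independent of concentration).
Step 2: k = rate = 0.0213 M·min⁻¹.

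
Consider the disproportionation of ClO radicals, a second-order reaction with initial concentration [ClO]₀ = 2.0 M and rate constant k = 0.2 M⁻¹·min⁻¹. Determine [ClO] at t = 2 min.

1.111 M

Step 1: For a second-order reaction: 1/[ClO] = 1/[ClO]₀ + kt
Step 2: 1/[ClO] = 1/2.0 + 0.2 × 2
Step 3: 1/[ClO] = 0.5 + 0.4 = 0.9
Step 4: [ClO] = 1/0.9 = 1.111 M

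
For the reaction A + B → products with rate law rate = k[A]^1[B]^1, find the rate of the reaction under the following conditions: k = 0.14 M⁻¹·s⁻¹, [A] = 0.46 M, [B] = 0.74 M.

0.04766 M/s

Step 1: The rate law is rate = k[A]^1[B]^1
Step 2: Substitute: rate = 0.14 × (0.46)^1 × (0.74)^1
Step 3: rate = 0.14 × 0.46 × 0.74 = 0.047656 M/s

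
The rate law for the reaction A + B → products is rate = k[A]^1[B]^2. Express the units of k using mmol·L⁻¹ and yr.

(mmol·L⁻¹)⁻²·yr⁻¹

Step 1: Overall order = 1 + 2 = 3.
Step 2: rate has units mmol·L⁻¹·yr⁻¹; [A]^1[B]^2 has units (mmol·L⁻¹)^3.
Step 3: k = rate/([A]^1[B]^2), so units of k = (mmol·L⁻¹)^(1-3)·yr⁻¹ = (mmol·L⁻¹)⁻²·yr⁻¹.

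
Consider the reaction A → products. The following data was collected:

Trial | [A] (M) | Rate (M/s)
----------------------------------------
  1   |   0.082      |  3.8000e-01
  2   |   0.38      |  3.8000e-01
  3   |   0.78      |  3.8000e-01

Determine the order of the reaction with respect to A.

zeroth order (0)

Step 1: Compare trials - when concentration changes, rate stays constant.
Step 2: rate₂/rate₁ = 3.8000e-01/3.8000e-01 = 1
Step 3: [A]₂/[A]₁ = 0.38/0.082 = 4.634
Step 4: Since rate ratio ≈ (conc ratio)^0, the reaction is zeroth order.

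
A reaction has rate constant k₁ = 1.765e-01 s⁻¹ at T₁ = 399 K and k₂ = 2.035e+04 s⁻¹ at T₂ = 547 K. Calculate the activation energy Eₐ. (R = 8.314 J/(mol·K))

142.9 kJ/mol

Step 1: Use the two-temperature Arrhenius form: ln(k₂/k₁) = -Eₐ/R × (1/T₂ - 1/T₁)
Step 2: ln(k₂/k₁) = ln(2.035e+04/1.765e-01) = ln(115297) = 11.6553
Step 3: 1/T₂ - 1/T₁ = 1/547 - 1/399 = -6.781121e-04 K⁻¹
Step 4: Eₐ = -R × ln(k₂/k₁) / (1/T₂ - 1/T₁) = -8.314 × 11.6553 / -6.781121e-04
Step 5: Eₐ = 1.4290e+05 J/mol = 142.9 kJ/mol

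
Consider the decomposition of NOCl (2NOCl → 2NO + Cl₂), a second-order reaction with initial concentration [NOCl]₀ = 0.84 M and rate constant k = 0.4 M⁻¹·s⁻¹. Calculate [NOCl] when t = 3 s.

0.4183 M

Step 1: For a second-order reaction: 1/[NOCl] = 1/[NOCl]₀ + kt
Step 2: 1/[NOCl] = 1/0.84 + 0.4 × 3
Step 3: 1/[NOCl] = 1.19 + 1.2 = 2.39
Step 4: [NOCl] = 1/2.39 = 0.4183 M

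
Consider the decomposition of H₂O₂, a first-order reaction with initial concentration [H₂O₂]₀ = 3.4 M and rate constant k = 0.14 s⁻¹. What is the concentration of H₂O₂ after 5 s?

1.688 M

Step 1: For a first-order reaction: [H₂O₂] = [H₂O₂]₀ × e^(-kt)
Step 2: [H₂O₂] = 3.4 × e^(-0.14 × 5)
Step 3: [H₂O₂] = 3.4 × e^(-0.7)
Step 4: [H₂O₂] = 3.4 × 0.496585 = 1.688 M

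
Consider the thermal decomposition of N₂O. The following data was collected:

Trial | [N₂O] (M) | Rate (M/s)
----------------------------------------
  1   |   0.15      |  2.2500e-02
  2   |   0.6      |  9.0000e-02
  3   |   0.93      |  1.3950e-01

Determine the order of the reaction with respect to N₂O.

first order (1)

Step 1: Compare trials to find order n where rate₂/rate₁ = ([N₂O]₂/[N₂O]₁)^n
Step 2: rate₂/rate₁ = 9.0000e-02/2.2500e-02 = 4
Step 3: [N₂O]₂/[N₂O]₁ = 0.6/0.15 = 4
Step 4: n = ln(4)/ln(4) = 1.00 ≈ 1
Step 5: The reaction is first order in N₂O.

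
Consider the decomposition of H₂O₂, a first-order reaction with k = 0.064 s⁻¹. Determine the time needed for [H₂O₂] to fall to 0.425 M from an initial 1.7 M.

21.66 s

Step 1: For first-order: t = ln([H₂O₂]₀/[H₂O₂])/k
Step 2: t = ln(1.7/0.425)/0.064
Step 3: t = ln(4)/0.064
Step 4: t = 1.386/0.064 = 21.66 s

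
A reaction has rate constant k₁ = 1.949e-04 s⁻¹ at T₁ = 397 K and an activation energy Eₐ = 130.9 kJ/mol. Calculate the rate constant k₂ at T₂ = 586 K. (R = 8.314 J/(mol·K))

6.996e+01 s⁻¹

Step 1: Use the two-temperature Arrhenius form: ln(k₂/k₁) = -Eₐ/R × (1/T₂ - 1/T₁)
Step 2: Convert Eₐ to J/mol: 130.9 kJ/mol = 130900 J/mol
Step 3: 1/T₂ - 1/T₁ = 1/586 - 1/397 = -8.124070e-04 K⁻¹
Step 4: ln(k₂/k₁) = -130900/8.314 × -8.124070e-04 = 12.79096
Step 5: k₂ = k₁ × exp(12.79096) = 1.949e-04 × 3.58958e+05 = 6.996e+01 s⁻¹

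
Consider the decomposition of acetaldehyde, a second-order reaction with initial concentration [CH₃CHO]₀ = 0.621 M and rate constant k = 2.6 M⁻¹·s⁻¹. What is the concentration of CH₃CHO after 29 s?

0.01299 M

Step 1: For a second-order reaction: 1/[CH₃CHO] = 1/[CH₃CHO]₀ + kt
Step 2: 1/[CH₃CHO] = 1/0.621 + 2.6 × 29
Step 3: 1/[CH₃CHO] = 1.61 + 75.4 = 77.01
Step 4: [CH₃CHO] = 1/77.01 = 0.01299 M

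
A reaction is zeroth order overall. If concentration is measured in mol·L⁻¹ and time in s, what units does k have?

mol·L⁻¹·s⁻¹

Step 1: For overall order n, rate = k × (concentration)^n.
Step 2: Rate has units mol·L⁻¹·s⁻¹; concentration term has units (mol·L⁻¹)^0.
Step 3: k = rate / (concentration)^n, so units of k = (mol·L⁻¹)^(1-0)·s⁻¹ = mol·L⁻¹·s⁻¹.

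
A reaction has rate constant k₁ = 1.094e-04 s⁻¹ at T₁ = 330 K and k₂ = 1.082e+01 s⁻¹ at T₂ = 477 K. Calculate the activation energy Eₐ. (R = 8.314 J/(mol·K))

102.4 kJ/mol

Step 1: Use the two-temperature Arrhenius form: ln(k₂/k₁) = -Eₐ/R × (1/T₂ - 1/T₁)
Step 2: ln(k₂/k₁) = ln(1.082e+01/1.094e-04) = ln(98903.1) = 11.5019
Step 3: 1/T₂ - 1/T₁ = 1/477 - 1/330 = -9.338670e-04 K⁻¹
Step 4: Eₐ = -R × ln(k₂/k₁) / (1/T₂ - 1/T₁) = -8.314 × 11.5019 / -9.338670e-04
Step 5: Eₐ = 1.0240e+05 J/mol = 102.4 kJ/mol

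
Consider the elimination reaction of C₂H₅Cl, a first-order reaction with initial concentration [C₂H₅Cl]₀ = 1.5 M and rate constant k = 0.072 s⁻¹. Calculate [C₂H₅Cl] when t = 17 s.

0.4411 M

Step 1: For a first-order reaction: [C₂H₅Cl] = [C₂H₅Cl]₀ × e^(-kt)
Step 2: [C₂H₅Cl] = 1.5 × e^(-0.072 × 17)
Step 3: [C₂H₅Cl] = 1.5 × e^(-1.224)
Step 4: [C₂H₅Cl] = 1.5 × 0.294052 = 0.4411 M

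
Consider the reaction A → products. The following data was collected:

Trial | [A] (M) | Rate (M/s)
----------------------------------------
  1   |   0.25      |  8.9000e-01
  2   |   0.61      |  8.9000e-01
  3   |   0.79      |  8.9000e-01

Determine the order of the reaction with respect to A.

zeroth order (0)

Step 1: Compare trials - when concentration changes, rate stays constant.
Step 2: rate₂/rate₁ = 8.9000e-01/8.9000e-01 = 1
Step 3: [A]₂/[A]₁ = 0.61/0.25 = 2.44
Step 4: Since rate ratio ≈ (conc ratio)^0, the reaction is zeroth order.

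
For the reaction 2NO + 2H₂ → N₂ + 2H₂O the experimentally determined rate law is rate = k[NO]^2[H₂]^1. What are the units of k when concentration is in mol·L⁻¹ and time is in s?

(mol·L⁻¹)⁻²·s⁻¹

Step 1: Overall order = 2 + 1 = 3.
Step 2: rate has units mol·L⁻¹·s⁻¹; [NO]^2[H₂]^1 has units (mol·L⁻¹)^3.
Step 3: k = rate/([NO]^2[H₂]^1), so units of k = (mol·L⁻¹)^(1-3)·s⁻¹ = (mol·L⁻¹)⁻²·s⁻¹.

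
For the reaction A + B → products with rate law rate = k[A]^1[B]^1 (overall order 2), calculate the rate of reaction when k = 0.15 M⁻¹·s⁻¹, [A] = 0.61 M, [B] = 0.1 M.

0.00915 M/s

Step 1: The rate law is rate = k[A]^1[B]^1, overall order = 1+1 = 2
Step 2: Substitute values: rate = 0.15 × (0.61)^1 × (0.1)^1
Step 3: rate = 0.15 × 0.61 × 0.1 = 0.00915 M/s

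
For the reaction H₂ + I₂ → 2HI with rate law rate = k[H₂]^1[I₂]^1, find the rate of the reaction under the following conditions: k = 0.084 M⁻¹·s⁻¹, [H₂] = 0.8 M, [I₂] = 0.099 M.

0.006653 M/s

Step 1: The rate law is rate = k[H₂]^1[I₂]^1
Step 2: Substitute: rate = 0.084 × (0.8)^1 × (0.099)^1
Step 3: rate = 0.084 × 0.8 × 0.099 = 0.0066528 M/s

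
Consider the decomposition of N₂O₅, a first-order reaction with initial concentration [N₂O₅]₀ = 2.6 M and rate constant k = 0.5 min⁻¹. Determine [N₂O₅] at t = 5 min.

0.2134 M

Step 1: For a first-order reaction: [N₂O₅] = [N₂O₅]₀ × e^(-kt)
Step 2: [N₂O₅] = 2.6 × e^(-0.5 × 5)
Step 3: [N₂O₅] = 2.6 × e^(-2.5)
Step 4: [N₂O₅] = 2.6 × 0.082085 = 0.2134 M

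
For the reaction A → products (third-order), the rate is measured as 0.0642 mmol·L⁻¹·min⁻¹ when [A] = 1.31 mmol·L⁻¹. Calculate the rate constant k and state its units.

0.02856 (mmol·L⁻¹)⁻²·min⁻¹

Step 1: rate = k[A]^3, so k = rate / [A]^3.
Step 2: k = 0.0642 / (1.31)^3 = 0.0642 / 2.248.
Step 3: k = 0.02856 (mmol·L⁻¹)⁻²·min⁻¹.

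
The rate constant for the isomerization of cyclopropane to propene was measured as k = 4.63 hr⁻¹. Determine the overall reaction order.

first order (1)

Step 1: The units of k for an nth-order reaction are (concentration)^(1-n)·(time)⁻¹.
Step 2: Here k has units hr⁻¹, so the concentration exponent is 0.
Step 3: 1 - n = 0 ⇒ n = 1. The reaction is first order.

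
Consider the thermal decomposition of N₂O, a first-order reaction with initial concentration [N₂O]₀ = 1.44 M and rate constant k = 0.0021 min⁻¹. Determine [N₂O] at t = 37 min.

1.332 M

Step 1: For a first-order reaction: [N₂O] = [N₂O]₀ × e^(-kt)
Step 2: [N₂O] = 1.44 × e^(-0.0021 × 37)
Step 3: [N₂O] = 1.44 × e^(-0.0777)
Step 4: [N₂O] = 1.44 × 0.925242 = 1.332 M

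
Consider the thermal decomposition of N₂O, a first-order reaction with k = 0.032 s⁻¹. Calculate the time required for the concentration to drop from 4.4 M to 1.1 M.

43.32 s

Step 1: For first-order: t = ln([N₂O]₀/[N₂O])/k
Step 2: t = ln(4.4/1.1)/0.032
Step 3: t = ln(4)/0.032
Step 4: t = 1.386/0.032 = 43.32 s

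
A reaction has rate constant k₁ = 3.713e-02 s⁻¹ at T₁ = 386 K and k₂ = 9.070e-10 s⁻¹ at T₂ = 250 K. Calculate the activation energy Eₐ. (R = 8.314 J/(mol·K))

103.4 kJ/mol

Step 1: Use the two-temperature Arrhenius form: ln(k₂/k₁) = -Eₐ/R × (1/T₂ - 1/T₁)
Step 2: ln(k₂/k₁) = ln(9.070e-10/3.713e-02) = ln(2.44277e-08) = -17.5275
Step 3: 1/T₂ - 1/T₁ = 1/250 - 1/386 = 1.409326e-03 K⁻¹
Step 4: Eₐ = -R × ln(k₂/k₁) / (1/T₂ - 1/T₁) = -8.314 × -17.5275 / 1.409326e-03
Step 5: Eₐ = 1.0340e+05 J/mol = 103.4 kJ/mol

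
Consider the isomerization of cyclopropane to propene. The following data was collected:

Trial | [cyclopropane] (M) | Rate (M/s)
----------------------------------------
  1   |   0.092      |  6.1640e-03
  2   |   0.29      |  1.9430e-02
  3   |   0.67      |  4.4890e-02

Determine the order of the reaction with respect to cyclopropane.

first order (1)

Step 1: Compare trials to find order n where rate₂/rate₁ = ([cyclopropane]₂/[cyclopropane]₁)^n
Step 2: rate₂/rate₁ = 1.9430e-02/6.1640e-03 = 3.152
Step 3: [cyclopropane]₂/[cyclopropane]₁ = 0.29/0.092 = 3.152
Step 4: n = ln(3.152)/ln(3.152) = 1.00 ≈ 1
Step 5: The reaction is first order in cyclopropane.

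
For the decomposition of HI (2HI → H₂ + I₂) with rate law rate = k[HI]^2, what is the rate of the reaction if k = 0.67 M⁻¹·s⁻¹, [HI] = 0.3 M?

0.0603 M/s

Step 1: Identify the rate law: rate = k[HI]^2
Step 2: Substitute values: rate = 0.67 × (0.3)^2
Step 3: Calculate: rate = 0.67 × 0.09 = 0.0603 M/s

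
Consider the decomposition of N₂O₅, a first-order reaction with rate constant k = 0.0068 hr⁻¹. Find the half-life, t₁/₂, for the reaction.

101.9 hr

Step 1: For a first-order reaction, t₁/₂ = ln(2)/k
Step 2: t₁/₂ = ln(2)/0.0068
Step 3: t₁/₂ = 0.6931/0.0068 = 101.9 hr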